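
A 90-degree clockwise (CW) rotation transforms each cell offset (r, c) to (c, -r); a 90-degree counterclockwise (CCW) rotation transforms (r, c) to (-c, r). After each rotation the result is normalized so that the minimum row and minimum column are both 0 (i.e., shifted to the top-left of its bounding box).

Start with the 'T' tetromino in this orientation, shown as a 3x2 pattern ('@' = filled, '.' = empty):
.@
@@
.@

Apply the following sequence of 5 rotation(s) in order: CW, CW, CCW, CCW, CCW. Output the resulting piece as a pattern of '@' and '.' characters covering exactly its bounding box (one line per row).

Answer: @@@
.@.

Derivation:
Start:
.@
@@
.@
After rotation 1 (CW):
.@.
@@@
After rotation 2 (CW):
@.
@@
@.
After rotation 3 (CCW):
.@.
@@@
After rotation 4 (CCW):
.@
@@
.@
After rotation 5 (CCW):
@@@
.@.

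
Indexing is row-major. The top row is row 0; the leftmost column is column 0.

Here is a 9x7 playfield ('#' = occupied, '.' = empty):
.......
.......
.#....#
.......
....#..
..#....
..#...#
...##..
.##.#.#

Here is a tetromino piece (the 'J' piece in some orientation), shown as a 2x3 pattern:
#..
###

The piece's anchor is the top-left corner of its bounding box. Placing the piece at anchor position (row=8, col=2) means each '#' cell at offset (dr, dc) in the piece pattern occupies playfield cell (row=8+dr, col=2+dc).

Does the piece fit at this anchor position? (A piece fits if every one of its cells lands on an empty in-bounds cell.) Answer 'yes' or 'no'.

Answer: no

Derivation:
Check each piece cell at anchor (8, 2):
  offset (0,0) -> (8,2): occupied ('#') -> FAIL
  offset (1,0) -> (9,2): out of bounds -> FAIL
  offset (1,1) -> (9,3): out of bounds -> FAIL
  offset (1,2) -> (9,4): out of bounds -> FAIL
All cells valid: no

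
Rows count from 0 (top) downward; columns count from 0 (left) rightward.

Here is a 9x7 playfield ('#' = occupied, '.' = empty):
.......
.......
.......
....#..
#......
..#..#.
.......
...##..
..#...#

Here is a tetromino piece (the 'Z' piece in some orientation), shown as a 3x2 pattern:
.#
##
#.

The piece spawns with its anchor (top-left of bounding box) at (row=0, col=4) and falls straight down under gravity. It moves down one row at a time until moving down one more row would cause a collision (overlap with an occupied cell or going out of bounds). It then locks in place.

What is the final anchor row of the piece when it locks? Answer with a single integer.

Spawn at (row=0, col=4). Try each row:
  row 0: fits
  row 1: blocked -> lock at row 0

Answer: 0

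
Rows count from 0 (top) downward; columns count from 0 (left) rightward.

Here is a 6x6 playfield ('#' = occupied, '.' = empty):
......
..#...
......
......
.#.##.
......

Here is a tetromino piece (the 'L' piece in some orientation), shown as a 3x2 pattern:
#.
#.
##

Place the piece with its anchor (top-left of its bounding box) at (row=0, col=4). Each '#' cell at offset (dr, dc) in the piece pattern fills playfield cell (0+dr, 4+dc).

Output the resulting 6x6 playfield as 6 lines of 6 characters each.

Answer: ....#.
..#.#.
....##
......
.#.##.
......

Derivation:
Fill (0+0,4+0) = (0,4)
Fill (0+1,4+0) = (1,4)
Fill (0+2,4+0) = (2,4)
Fill (0+2,4+1) = (2,5)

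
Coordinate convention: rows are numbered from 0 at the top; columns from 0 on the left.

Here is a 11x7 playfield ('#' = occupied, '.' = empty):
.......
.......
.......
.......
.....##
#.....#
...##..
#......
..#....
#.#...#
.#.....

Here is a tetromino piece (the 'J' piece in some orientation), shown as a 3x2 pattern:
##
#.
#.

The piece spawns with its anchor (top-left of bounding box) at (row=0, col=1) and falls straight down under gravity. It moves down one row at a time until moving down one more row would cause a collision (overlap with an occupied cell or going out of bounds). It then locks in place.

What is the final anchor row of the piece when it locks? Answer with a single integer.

Spawn at (row=0, col=1). Try each row:
  row 0: fits
  row 1: fits
  row 2: fits
  row 3: fits
  row 4: fits
  row 5: fits
  row 6: fits
  row 7: fits
  row 8: blocked -> lock at row 7

Answer: 7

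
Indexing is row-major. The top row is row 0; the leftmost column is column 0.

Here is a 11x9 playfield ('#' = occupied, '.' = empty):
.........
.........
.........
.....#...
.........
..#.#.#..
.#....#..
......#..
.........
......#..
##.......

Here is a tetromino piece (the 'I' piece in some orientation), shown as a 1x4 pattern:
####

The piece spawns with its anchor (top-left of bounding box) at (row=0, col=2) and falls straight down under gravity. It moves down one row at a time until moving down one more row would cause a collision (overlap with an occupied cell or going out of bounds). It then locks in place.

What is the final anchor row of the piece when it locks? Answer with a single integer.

Answer: 2

Derivation:
Spawn at (row=0, col=2). Try each row:
  row 0: fits
  row 1: fits
  row 2: fits
  row 3: blocked -> lock at row 2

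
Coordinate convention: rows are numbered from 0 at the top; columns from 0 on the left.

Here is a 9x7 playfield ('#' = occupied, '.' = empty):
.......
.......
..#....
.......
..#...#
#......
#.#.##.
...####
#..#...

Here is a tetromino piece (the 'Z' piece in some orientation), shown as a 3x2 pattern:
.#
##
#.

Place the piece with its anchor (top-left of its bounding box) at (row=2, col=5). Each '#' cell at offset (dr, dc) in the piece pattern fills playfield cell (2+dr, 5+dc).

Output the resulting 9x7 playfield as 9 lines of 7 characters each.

Fill (2+0,5+1) = (2,6)
Fill (2+1,5+0) = (3,5)
Fill (2+1,5+1) = (3,6)
Fill (2+2,5+0) = (4,5)

Answer: .......
.......
..#...#
.....##
..#..##
#......
#.#.##.
...####
#..#...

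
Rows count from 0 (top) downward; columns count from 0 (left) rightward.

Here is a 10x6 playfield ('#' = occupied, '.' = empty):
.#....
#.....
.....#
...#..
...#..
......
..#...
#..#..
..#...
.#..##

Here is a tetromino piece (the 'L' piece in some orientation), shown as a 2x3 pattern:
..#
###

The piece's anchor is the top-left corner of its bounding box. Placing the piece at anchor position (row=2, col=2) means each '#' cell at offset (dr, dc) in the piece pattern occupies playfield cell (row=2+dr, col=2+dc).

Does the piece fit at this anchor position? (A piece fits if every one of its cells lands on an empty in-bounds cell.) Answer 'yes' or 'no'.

Check each piece cell at anchor (2, 2):
  offset (0,2) -> (2,4): empty -> OK
  offset (1,0) -> (3,2): empty -> OK
  offset (1,1) -> (3,3): occupied ('#') -> FAIL
  offset (1,2) -> (3,4): empty -> OK
All cells valid: no

Answer: no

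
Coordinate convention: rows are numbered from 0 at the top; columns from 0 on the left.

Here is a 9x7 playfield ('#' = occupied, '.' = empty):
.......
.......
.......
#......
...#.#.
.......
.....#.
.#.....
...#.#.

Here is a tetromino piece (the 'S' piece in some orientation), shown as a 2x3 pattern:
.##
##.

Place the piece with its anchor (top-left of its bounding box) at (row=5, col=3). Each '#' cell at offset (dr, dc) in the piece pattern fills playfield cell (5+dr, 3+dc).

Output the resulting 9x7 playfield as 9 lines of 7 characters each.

Fill (5+0,3+1) = (5,4)
Fill (5+0,3+2) = (5,5)
Fill (5+1,3+0) = (6,3)
Fill (5+1,3+1) = (6,4)

Answer: .......
.......
.......
#......
...#.#.
....##.
...###.
.#.....
...#.#.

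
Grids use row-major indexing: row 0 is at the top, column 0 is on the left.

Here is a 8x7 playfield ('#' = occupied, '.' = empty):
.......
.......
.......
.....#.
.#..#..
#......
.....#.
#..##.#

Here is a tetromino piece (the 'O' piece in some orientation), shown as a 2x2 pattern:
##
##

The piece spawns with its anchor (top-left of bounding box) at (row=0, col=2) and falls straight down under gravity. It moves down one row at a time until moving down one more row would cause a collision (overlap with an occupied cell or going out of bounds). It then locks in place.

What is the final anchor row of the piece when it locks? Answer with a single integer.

Answer: 5

Derivation:
Spawn at (row=0, col=2). Try each row:
  row 0: fits
  row 1: fits
  row 2: fits
  row 3: fits
  row 4: fits
  row 5: fits
  row 6: blocked -> lock at row 5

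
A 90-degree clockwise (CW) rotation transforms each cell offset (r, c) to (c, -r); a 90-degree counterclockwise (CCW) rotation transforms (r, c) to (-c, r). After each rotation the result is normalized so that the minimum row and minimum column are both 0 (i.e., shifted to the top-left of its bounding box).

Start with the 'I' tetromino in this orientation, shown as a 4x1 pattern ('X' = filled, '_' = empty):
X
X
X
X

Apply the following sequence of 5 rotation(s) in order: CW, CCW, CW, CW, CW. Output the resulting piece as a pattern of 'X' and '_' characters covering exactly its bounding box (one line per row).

Start:
X
X
X
X
After rotation 1 (CW):
XXXX
After rotation 2 (CCW):
X
X
X
X
After rotation 3 (CW):
XXXX
After rotation 4 (CW):
X
X
X
X
After rotation 5 (CW):
XXXX

Answer: XXXX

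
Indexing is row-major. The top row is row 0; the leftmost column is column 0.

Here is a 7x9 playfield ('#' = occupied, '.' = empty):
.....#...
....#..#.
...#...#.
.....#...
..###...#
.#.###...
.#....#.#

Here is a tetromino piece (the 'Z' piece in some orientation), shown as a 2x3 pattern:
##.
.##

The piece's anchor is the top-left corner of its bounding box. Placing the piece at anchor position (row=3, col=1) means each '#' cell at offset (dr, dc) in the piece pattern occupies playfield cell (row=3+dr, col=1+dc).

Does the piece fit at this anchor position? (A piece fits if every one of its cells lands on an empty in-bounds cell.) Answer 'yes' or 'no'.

Answer: no

Derivation:
Check each piece cell at anchor (3, 1):
  offset (0,0) -> (3,1): empty -> OK
  offset (0,1) -> (3,2): empty -> OK
  offset (1,1) -> (4,2): occupied ('#') -> FAIL
  offset (1,2) -> (4,3): occupied ('#') -> FAIL
All cells valid: no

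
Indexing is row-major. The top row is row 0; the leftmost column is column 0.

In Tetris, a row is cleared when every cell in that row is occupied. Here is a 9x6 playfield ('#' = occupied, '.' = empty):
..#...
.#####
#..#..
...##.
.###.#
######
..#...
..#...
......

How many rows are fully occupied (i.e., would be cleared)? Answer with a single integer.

Answer: 1

Derivation:
Check each row:
  row 0: 5 empty cells -> not full
  row 1: 1 empty cell -> not full
  row 2: 4 empty cells -> not full
  row 3: 4 empty cells -> not full
  row 4: 2 empty cells -> not full
  row 5: 0 empty cells -> FULL (clear)
  row 6: 5 empty cells -> not full
  row 7: 5 empty cells -> not full
  row 8: 6 empty cells -> not full
Total rows cleared: 1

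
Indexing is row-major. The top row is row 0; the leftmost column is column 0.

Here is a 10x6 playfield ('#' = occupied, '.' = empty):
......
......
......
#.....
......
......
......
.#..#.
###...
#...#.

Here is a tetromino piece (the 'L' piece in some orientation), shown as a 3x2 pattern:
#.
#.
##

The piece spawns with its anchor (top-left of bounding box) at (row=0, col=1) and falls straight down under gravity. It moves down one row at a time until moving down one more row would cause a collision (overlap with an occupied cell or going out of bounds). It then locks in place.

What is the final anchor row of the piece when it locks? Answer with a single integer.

Answer: 4

Derivation:
Spawn at (row=0, col=1). Try each row:
  row 0: fits
  row 1: fits
  row 2: fits
  row 3: fits
  row 4: fits
  row 5: blocked -> lock at row 4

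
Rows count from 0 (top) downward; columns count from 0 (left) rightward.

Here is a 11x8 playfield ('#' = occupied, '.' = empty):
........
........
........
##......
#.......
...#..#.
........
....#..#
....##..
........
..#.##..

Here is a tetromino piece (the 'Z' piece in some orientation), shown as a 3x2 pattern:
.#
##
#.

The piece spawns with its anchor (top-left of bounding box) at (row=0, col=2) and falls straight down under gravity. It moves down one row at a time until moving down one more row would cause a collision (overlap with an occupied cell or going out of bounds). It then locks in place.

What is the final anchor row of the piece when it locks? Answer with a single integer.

Spawn at (row=0, col=2). Try each row:
  row 0: fits
  row 1: fits
  row 2: fits
  row 3: fits
  row 4: blocked -> lock at row 3

Answer: 3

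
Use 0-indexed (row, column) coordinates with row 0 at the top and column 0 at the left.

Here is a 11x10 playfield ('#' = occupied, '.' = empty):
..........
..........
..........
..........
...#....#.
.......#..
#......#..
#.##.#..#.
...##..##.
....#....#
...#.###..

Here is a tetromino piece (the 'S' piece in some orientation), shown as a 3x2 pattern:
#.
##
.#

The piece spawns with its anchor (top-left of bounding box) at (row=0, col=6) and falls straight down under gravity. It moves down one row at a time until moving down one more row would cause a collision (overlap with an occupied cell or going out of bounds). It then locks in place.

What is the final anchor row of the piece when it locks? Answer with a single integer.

Spawn at (row=0, col=6). Try each row:
  row 0: fits
  row 1: fits
  row 2: fits
  row 3: blocked -> lock at row 2

Answer: 2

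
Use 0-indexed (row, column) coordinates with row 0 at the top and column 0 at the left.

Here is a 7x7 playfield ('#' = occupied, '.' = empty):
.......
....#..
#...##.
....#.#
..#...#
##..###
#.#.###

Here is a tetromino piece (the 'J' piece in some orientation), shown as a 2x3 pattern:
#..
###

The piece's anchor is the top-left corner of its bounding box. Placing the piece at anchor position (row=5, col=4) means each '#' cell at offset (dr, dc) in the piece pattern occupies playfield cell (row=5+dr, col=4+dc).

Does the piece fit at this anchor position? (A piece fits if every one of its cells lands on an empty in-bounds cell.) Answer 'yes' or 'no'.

Answer: no

Derivation:
Check each piece cell at anchor (5, 4):
  offset (0,0) -> (5,4): occupied ('#') -> FAIL
  offset (1,0) -> (6,4): occupied ('#') -> FAIL
  offset (1,1) -> (6,5): occupied ('#') -> FAIL
  offset (1,2) -> (6,6): occupied ('#') -> FAIL
All cells valid: no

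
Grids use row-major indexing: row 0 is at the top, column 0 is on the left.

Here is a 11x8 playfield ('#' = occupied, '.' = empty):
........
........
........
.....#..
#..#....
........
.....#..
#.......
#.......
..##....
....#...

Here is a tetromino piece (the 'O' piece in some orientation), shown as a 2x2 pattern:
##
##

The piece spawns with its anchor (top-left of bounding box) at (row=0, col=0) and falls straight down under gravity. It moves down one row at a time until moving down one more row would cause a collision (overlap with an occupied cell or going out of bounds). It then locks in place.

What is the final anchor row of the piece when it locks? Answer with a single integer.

Answer: 2

Derivation:
Spawn at (row=0, col=0). Try each row:
  row 0: fits
  row 1: fits
  row 2: fits
  row 3: blocked -> lock at row 2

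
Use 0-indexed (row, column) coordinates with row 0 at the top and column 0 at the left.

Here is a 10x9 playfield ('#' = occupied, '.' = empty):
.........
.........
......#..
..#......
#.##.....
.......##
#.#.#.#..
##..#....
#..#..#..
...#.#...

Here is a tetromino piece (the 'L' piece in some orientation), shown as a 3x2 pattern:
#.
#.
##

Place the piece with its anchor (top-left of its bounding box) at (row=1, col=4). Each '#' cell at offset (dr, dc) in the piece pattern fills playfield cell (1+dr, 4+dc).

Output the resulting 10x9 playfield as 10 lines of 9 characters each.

Fill (1+0,4+0) = (1,4)
Fill (1+1,4+0) = (2,4)
Fill (1+2,4+0) = (3,4)
Fill (1+2,4+1) = (3,5)

Answer: .........
....#....
....#.#..
..#.##...
#.##.....
.......##
#.#.#.#..
##..#....
#..#..#..
...#.#...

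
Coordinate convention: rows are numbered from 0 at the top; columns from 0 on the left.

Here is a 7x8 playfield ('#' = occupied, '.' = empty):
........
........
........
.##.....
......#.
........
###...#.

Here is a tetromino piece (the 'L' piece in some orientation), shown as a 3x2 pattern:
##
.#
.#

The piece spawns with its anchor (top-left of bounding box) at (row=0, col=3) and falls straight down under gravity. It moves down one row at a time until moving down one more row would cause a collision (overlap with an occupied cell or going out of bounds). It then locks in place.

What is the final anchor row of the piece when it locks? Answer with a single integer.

Spawn at (row=0, col=3). Try each row:
  row 0: fits
  row 1: fits
  row 2: fits
  row 3: fits
  row 4: fits
  row 5: blocked -> lock at row 4

Answer: 4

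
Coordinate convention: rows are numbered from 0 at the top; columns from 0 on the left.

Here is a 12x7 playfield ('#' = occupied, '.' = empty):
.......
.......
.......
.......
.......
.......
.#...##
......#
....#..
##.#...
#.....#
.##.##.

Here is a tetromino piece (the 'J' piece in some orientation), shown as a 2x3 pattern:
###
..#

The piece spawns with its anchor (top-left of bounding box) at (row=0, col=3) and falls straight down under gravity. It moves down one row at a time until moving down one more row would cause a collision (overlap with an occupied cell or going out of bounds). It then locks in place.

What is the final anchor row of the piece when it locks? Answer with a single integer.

Answer: 4

Derivation:
Spawn at (row=0, col=3). Try each row:
  row 0: fits
  row 1: fits
  row 2: fits
  row 3: fits
  row 4: fits
  row 5: blocked -> lock at row 4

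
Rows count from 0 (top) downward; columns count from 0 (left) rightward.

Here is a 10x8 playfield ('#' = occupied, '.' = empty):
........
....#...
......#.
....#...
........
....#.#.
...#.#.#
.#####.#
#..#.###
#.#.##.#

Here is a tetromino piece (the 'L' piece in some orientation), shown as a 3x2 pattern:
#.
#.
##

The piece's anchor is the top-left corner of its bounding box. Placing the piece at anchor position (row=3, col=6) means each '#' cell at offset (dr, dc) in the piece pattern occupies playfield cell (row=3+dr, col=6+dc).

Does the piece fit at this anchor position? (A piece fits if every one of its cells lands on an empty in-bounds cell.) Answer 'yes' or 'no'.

Check each piece cell at anchor (3, 6):
  offset (0,0) -> (3,6): empty -> OK
  offset (1,0) -> (4,6): empty -> OK
  offset (2,0) -> (5,6): occupied ('#') -> FAIL
  offset (2,1) -> (5,7): empty -> OK
All cells valid: no

Answer: no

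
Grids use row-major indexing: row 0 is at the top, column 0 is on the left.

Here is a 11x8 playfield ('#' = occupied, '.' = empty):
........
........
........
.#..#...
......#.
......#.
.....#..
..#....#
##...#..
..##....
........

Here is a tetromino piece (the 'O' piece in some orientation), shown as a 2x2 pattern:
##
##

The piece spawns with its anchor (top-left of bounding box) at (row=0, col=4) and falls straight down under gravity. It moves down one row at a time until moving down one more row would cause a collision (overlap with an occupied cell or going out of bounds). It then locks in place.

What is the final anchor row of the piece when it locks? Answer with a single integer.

Answer: 1

Derivation:
Spawn at (row=0, col=4). Try each row:
  row 0: fits
  row 1: fits
  row 2: blocked -> lock at row 1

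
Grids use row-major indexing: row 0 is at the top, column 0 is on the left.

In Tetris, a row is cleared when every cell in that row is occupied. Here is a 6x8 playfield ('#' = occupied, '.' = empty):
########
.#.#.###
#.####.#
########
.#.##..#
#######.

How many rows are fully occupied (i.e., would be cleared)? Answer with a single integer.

Answer: 2

Derivation:
Check each row:
  row 0: 0 empty cells -> FULL (clear)
  row 1: 3 empty cells -> not full
  row 2: 2 empty cells -> not full
  row 3: 0 empty cells -> FULL (clear)
  row 4: 4 empty cells -> not full
  row 5: 1 empty cell -> not full
Total rows cleared: 2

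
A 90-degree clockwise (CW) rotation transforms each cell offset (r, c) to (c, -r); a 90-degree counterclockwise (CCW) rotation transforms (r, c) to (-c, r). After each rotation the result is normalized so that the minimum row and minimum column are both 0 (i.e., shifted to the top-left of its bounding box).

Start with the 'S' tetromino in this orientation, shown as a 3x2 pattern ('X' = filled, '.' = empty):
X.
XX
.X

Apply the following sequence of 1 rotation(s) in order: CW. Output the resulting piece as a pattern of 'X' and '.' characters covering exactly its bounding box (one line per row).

Start:
X.
XX
.X
After rotation 1 (CW):
.XX
XX.

Answer: .XX
XX.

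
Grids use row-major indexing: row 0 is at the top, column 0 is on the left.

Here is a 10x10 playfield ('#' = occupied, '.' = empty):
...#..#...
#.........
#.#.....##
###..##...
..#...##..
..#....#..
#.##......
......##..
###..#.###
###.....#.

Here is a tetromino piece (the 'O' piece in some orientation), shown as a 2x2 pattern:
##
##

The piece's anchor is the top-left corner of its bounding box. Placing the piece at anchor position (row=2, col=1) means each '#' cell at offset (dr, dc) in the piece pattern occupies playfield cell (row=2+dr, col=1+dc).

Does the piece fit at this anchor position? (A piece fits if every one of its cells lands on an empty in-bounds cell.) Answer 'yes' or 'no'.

Check each piece cell at anchor (2, 1):
  offset (0,0) -> (2,1): empty -> OK
  offset (0,1) -> (2,2): occupied ('#') -> FAIL
  offset (1,0) -> (3,1): occupied ('#') -> FAIL
  offset (1,1) -> (3,2): occupied ('#') -> FAIL
All cells valid: no

Answer: no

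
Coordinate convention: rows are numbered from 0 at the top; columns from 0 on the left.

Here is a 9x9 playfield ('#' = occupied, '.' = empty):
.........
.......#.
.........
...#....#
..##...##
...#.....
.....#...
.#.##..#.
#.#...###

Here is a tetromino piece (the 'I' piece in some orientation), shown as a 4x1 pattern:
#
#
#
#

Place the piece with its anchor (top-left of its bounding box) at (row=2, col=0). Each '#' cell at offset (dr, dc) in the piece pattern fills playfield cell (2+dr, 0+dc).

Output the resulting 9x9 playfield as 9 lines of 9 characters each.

Fill (2+0,0+0) = (2,0)
Fill (2+1,0+0) = (3,0)
Fill (2+2,0+0) = (4,0)
Fill (2+3,0+0) = (5,0)

Answer: .........
.......#.
#........
#..#....#
#.##...##
#..#.....
.....#...
.#.##..#.
#.#...###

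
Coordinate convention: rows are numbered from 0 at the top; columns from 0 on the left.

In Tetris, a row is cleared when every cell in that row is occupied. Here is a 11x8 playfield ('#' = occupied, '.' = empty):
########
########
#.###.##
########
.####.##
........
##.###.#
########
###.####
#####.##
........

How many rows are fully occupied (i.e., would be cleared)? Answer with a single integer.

Answer: 4

Derivation:
Check each row:
  row 0: 0 empty cells -> FULL (clear)
  row 1: 0 empty cells -> FULL (clear)
  row 2: 2 empty cells -> not full
  row 3: 0 empty cells -> FULL (clear)
  row 4: 2 empty cells -> not full
  row 5: 8 empty cells -> not full
  row 6: 2 empty cells -> not full
  row 7: 0 empty cells -> FULL (clear)
  row 8: 1 empty cell -> not full
  row 9: 1 empty cell -> not full
  row 10: 8 empty cells -> not full
Total rows cleared: 4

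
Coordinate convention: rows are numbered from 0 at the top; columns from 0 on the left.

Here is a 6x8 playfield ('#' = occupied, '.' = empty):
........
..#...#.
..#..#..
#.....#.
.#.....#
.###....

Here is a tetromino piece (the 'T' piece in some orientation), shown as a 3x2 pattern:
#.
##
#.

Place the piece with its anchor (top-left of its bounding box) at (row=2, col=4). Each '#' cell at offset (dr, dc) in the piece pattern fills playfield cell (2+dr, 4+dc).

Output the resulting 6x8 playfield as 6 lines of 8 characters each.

Answer: ........
..#...#.
..#.##..
#...###.
.#..#..#
.###....

Derivation:
Fill (2+0,4+0) = (2,4)
Fill (2+1,4+0) = (3,4)
Fill (2+1,4+1) = (3,5)
Fill (2+2,4+0) = (4,4)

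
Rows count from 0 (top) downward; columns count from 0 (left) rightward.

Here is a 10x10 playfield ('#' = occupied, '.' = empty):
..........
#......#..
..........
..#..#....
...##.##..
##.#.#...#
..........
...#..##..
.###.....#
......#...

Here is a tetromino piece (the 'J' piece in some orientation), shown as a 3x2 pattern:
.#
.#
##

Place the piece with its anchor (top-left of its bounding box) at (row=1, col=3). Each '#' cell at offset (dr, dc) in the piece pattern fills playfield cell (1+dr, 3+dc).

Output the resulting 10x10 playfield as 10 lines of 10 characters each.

Answer: ..........
#...#..#..
....#.....
..####....
...##.##..
##.#.#...#
..........
...#..##..
.###.....#
......#...

Derivation:
Fill (1+0,3+1) = (1,4)
Fill (1+1,3+1) = (2,4)
Fill (1+2,3+0) = (3,3)
Fill (1+2,3+1) = (3,4)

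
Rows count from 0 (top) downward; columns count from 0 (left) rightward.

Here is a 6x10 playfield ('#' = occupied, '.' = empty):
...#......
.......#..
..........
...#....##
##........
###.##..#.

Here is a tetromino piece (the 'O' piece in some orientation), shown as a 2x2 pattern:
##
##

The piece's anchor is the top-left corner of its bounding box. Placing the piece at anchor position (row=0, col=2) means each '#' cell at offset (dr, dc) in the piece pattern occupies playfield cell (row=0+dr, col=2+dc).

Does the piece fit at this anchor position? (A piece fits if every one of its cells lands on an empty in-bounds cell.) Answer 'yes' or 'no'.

Check each piece cell at anchor (0, 2):
  offset (0,0) -> (0,2): empty -> OK
  offset (0,1) -> (0,3): occupied ('#') -> FAIL
  offset (1,0) -> (1,2): empty -> OK
  offset (1,1) -> (1,3): empty -> OK
All cells valid: no

Answer: no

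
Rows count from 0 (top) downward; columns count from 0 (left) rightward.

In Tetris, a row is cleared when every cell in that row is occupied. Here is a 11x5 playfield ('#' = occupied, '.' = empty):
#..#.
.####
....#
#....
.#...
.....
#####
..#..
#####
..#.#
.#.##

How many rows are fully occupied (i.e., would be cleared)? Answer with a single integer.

Answer: 2

Derivation:
Check each row:
  row 0: 3 empty cells -> not full
  row 1: 1 empty cell -> not full
  row 2: 4 empty cells -> not full
  row 3: 4 empty cells -> not full
  row 4: 4 empty cells -> not full
  row 5: 5 empty cells -> not full
  row 6: 0 empty cells -> FULL (clear)
  row 7: 4 empty cells -> not full
  row 8: 0 empty cells -> FULL (clear)
  row 9: 3 empty cells -> not full
  row 10: 2 empty cells -> not full
Total rows cleared: 2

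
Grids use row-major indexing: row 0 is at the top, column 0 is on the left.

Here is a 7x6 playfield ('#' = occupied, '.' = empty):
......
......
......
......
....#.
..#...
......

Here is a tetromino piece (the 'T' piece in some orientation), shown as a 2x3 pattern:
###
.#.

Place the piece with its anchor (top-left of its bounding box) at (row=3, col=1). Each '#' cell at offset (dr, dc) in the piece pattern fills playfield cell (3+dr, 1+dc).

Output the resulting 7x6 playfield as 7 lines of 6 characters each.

Fill (3+0,1+0) = (3,1)
Fill (3+0,1+1) = (3,2)
Fill (3+0,1+2) = (3,3)
Fill (3+1,1+1) = (4,2)

Answer: ......
......
......
.###..
..#.#.
..#...
......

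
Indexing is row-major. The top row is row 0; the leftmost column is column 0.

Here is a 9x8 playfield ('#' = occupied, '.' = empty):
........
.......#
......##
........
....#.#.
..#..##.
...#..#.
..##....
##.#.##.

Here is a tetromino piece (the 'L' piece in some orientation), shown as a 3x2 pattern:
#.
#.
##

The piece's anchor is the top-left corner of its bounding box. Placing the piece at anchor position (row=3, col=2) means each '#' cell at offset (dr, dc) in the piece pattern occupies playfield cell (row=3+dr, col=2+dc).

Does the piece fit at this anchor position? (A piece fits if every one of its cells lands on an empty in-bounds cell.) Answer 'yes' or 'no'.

Answer: no

Derivation:
Check each piece cell at anchor (3, 2):
  offset (0,0) -> (3,2): empty -> OK
  offset (1,0) -> (4,2): empty -> OK
  offset (2,0) -> (5,2): occupied ('#') -> FAIL
  offset (2,1) -> (5,3): empty -> OK
All cells valid: no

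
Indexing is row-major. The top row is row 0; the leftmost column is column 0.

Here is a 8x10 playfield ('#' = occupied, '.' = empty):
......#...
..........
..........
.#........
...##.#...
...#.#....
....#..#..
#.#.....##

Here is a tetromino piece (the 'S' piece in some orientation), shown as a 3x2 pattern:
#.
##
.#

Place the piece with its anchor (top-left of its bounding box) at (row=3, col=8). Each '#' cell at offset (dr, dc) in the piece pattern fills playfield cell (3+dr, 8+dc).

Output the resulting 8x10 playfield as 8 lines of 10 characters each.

Answer: ......#...
..........
..........
.#......#.
...##.#.##
...#.#...#
....#..#..
#.#.....##

Derivation:
Fill (3+0,8+0) = (3,8)
Fill (3+1,8+0) = (4,8)
Fill (3+1,8+1) = (4,9)
Fill (3+2,8+1) = (5,9)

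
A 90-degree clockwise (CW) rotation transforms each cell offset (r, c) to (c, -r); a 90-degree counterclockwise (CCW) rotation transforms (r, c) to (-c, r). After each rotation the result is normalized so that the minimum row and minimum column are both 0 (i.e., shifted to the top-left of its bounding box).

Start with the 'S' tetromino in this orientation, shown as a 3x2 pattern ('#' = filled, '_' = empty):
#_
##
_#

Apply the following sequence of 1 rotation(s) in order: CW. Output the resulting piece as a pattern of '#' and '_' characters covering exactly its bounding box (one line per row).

Start:
#_
##
_#
After rotation 1 (CW):
_##
##_

Answer: _##
##_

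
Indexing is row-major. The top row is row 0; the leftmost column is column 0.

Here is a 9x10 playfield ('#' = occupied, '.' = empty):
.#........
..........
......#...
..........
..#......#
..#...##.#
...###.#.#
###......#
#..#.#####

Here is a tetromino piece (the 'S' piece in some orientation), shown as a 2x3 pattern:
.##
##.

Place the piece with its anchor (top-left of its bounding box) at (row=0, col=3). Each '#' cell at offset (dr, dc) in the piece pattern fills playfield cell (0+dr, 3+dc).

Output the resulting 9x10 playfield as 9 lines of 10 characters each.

Answer: .#..##....
...##.....
......#...
..........
..#......#
..#...##.#
...###.#.#
###......#
#..#.#####

Derivation:
Fill (0+0,3+1) = (0,4)
Fill (0+0,3+2) = (0,5)
Fill (0+1,3+0) = (1,3)
Fill (0+1,3+1) = (1,4)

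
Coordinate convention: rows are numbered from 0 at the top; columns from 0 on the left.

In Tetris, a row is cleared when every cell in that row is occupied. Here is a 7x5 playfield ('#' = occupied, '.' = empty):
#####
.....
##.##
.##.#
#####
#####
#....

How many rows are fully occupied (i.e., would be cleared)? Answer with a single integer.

Answer: 3

Derivation:
Check each row:
  row 0: 0 empty cells -> FULL (clear)
  row 1: 5 empty cells -> not full
  row 2: 1 empty cell -> not full
  row 3: 2 empty cells -> not full
  row 4: 0 empty cells -> FULL (clear)
  row 5: 0 empty cells -> FULL (clear)
  row 6: 4 empty cells -> not full
Total rows cleared: 3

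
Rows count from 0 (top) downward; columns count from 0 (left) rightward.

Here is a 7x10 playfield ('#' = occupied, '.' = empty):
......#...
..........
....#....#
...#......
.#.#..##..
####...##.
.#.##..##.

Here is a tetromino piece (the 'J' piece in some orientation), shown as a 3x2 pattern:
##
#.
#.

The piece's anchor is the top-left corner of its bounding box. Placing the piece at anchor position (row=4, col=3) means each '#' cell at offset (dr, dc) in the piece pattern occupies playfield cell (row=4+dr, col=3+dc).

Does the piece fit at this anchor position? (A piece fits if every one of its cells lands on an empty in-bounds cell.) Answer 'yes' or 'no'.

Check each piece cell at anchor (4, 3):
  offset (0,0) -> (4,3): occupied ('#') -> FAIL
  offset (0,1) -> (4,4): empty -> OK
  offset (1,0) -> (5,3): occupied ('#') -> FAIL
  offset (2,0) -> (6,3): occupied ('#') -> FAIL
All cells valid: no

Answer: no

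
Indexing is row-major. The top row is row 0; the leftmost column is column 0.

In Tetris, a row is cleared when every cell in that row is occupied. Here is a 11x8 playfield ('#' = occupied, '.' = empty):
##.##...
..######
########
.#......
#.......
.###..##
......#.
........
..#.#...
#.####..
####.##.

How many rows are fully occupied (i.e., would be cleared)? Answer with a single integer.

Answer: 1

Derivation:
Check each row:
  row 0: 4 empty cells -> not full
  row 1: 2 empty cells -> not full
  row 2: 0 empty cells -> FULL (clear)
  row 3: 7 empty cells -> not full
  row 4: 7 empty cells -> not full
  row 5: 3 empty cells -> not full
  row 6: 7 empty cells -> not full
  row 7: 8 empty cells -> not full
  row 8: 6 empty cells -> not full
  row 9: 3 empty cells -> not full
  row 10: 2 empty cells -> not full
Total rows cleared: 1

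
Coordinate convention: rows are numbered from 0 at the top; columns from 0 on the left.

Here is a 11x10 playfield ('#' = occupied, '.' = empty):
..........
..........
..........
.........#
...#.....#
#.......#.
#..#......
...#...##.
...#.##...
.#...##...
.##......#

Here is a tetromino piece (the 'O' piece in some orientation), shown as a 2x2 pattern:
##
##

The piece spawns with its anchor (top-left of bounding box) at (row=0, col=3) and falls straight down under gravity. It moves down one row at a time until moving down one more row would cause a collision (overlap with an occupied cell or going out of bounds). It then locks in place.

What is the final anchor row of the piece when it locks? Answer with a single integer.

Answer: 2

Derivation:
Spawn at (row=0, col=3). Try each row:
  row 0: fits
  row 1: fits
  row 2: fits
  row 3: blocked -> lock at row 2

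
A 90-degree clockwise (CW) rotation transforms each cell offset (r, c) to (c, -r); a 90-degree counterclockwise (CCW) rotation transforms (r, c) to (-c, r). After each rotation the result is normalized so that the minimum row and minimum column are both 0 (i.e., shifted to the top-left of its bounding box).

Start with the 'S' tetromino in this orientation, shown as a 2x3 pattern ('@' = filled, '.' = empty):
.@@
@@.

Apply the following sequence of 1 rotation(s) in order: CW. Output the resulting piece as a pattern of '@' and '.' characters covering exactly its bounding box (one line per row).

Start:
.@@
@@.
After rotation 1 (CW):
@.
@@
.@

Answer: @.
@@
.@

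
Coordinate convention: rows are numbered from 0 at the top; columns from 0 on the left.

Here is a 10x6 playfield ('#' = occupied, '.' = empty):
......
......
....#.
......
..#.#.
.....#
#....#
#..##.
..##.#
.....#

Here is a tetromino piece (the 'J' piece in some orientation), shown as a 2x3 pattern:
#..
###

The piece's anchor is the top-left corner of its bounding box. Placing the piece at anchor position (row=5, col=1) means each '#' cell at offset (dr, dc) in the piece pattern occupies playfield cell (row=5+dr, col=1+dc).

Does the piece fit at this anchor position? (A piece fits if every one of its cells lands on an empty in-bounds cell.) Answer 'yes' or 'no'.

Answer: yes

Derivation:
Check each piece cell at anchor (5, 1):
  offset (0,0) -> (5,1): empty -> OK
  offset (1,0) -> (6,1): empty -> OK
  offset (1,1) -> (6,2): empty -> OK
  offset (1,2) -> (6,3): empty -> OK
All cells valid: yes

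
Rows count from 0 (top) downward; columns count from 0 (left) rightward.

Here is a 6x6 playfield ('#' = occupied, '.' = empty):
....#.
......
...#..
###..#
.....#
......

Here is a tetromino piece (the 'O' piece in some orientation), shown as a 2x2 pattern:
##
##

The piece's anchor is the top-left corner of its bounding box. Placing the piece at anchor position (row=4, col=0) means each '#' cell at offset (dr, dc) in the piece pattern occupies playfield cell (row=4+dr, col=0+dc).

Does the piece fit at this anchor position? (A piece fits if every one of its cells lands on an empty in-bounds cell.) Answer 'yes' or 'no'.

Answer: yes

Derivation:
Check each piece cell at anchor (4, 0):
  offset (0,0) -> (4,0): empty -> OK
  offset (0,1) -> (4,1): empty -> OK
  offset (1,0) -> (5,0): empty -> OK
  offset (1,1) -> (5,1): empty -> OK
All cells valid: yes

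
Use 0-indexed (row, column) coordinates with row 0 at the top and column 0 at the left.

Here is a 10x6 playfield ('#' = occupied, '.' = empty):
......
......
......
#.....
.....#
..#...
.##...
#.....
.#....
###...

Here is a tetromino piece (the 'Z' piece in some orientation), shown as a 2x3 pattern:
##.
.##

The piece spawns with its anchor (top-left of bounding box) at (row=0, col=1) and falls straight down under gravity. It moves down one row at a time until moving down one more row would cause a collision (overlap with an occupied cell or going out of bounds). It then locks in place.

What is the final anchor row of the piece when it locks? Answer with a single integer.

Answer: 3

Derivation:
Spawn at (row=0, col=1). Try each row:
  row 0: fits
  row 1: fits
  row 2: fits
  row 3: fits
  row 4: blocked -> lock at row 3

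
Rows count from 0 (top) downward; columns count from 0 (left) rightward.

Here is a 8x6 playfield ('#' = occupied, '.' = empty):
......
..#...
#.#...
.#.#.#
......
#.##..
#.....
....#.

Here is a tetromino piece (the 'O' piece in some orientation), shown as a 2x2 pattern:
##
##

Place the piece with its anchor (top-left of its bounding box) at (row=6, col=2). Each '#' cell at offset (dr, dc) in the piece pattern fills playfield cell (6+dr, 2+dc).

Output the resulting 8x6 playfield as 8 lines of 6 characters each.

Fill (6+0,2+0) = (6,2)
Fill (6+0,2+1) = (6,3)
Fill (6+1,2+0) = (7,2)
Fill (6+1,2+1) = (7,3)

Answer: ......
..#...
#.#...
.#.#.#
......
#.##..
#.##..
..###.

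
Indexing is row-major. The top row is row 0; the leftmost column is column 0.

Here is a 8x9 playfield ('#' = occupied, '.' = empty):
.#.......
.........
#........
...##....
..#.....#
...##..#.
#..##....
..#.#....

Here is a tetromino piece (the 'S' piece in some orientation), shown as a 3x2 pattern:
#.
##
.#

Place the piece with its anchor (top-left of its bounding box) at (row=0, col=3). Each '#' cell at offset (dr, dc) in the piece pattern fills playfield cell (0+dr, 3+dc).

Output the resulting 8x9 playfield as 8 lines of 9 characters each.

Fill (0+0,3+0) = (0,3)
Fill (0+1,3+0) = (1,3)
Fill (0+1,3+1) = (1,4)
Fill (0+2,3+1) = (2,4)

Answer: .#.#.....
...##....
#...#....
...##....
..#.....#
...##..#.
#..##....
..#.#....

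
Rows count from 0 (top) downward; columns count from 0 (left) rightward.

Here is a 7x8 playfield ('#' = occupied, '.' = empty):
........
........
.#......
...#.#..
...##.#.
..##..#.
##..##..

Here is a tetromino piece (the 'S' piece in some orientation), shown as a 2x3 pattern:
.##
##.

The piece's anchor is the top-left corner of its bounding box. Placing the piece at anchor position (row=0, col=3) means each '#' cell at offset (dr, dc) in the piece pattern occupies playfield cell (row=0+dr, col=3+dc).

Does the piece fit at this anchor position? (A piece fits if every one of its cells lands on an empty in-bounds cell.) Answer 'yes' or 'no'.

Answer: yes

Derivation:
Check each piece cell at anchor (0, 3):
  offset (0,1) -> (0,4): empty -> OK
  offset (0,2) -> (0,5): empty -> OK
  offset (1,0) -> (1,3): empty -> OK
  offset (1,1) -> (1,4): empty -> OK
All cells valid: yes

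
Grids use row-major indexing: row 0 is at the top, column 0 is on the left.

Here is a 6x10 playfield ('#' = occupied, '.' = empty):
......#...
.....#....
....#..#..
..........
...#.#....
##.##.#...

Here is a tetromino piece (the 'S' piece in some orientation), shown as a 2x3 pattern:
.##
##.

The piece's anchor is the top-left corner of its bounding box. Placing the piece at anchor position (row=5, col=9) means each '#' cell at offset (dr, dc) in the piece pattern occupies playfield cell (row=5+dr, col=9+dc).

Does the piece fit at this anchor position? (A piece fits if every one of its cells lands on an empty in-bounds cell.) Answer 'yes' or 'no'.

Answer: no

Derivation:
Check each piece cell at anchor (5, 9):
  offset (0,1) -> (5,10): out of bounds -> FAIL
  offset (0,2) -> (5,11): out of bounds -> FAIL
  offset (1,0) -> (6,9): out of bounds -> FAIL
  offset (1,1) -> (6,10): out of bounds -> FAIL
All cells valid: no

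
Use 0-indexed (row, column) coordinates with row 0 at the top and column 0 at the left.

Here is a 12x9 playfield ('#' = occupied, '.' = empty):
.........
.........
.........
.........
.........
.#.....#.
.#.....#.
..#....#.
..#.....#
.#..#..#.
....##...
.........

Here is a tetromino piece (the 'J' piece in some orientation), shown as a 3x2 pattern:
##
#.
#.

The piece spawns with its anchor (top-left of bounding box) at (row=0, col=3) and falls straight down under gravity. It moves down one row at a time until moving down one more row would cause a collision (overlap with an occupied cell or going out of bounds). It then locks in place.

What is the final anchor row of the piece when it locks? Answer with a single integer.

Spawn at (row=0, col=3). Try each row:
  row 0: fits
  row 1: fits
  row 2: fits
  row 3: fits
  row 4: fits
  row 5: fits
  row 6: fits
  row 7: fits
  row 8: fits
  row 9: blocked -> lock at row 8

Answer: 8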